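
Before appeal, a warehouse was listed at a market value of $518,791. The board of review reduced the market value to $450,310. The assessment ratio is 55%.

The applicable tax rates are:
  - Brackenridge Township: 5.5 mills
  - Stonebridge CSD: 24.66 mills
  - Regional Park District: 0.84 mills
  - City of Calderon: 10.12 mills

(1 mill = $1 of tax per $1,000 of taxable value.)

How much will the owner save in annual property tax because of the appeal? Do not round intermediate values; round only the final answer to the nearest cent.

$1,548.77

Old assessed value = $518,791 × 0.55 = $285,335.05
New assessed value = $450,310 × 0.55 = $247,670.5
Combined rate = 0.0055 + 0.02466 + 0.00084 + 0.01012 = 0.04112
Old tax = $285,335.05 × 0.04112 = $11,732.977256
New tax = $247,670.5 × 0.04112 = $10,184.21096
Reduction = $11,732.977256 − $10,184.21096 = $1,548.766296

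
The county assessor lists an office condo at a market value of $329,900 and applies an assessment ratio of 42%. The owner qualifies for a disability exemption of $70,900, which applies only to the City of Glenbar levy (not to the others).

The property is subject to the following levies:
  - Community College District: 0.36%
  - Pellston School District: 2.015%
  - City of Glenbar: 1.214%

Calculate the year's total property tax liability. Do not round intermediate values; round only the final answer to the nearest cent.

Assessed value = $329,900 × 0.42 = $138,558
Community College District: $138,558 × 0.0036 = $498.8088
Pellston School District: $138,558 × 0.02015 = $2,791.9437
City of Glenbar: ($138,558 − $70,900) × 0.01214 = $67,658 × 0.01214 = $821.36812
Total = $4,112.12062

$4,112.12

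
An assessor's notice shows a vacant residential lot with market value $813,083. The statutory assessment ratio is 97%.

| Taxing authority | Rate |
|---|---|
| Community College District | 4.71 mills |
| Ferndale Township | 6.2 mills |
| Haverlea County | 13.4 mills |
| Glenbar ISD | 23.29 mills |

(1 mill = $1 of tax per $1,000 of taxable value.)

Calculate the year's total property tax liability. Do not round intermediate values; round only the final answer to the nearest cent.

Assessed value = $813,083 × 0.97 = $788,690.51
Community College District: $788,690.51 × 0.00471 = $3,714.7323021
Ferndale Township: $788,690.51 × 0.0062 = $4,889.881162
Haverlea County: $788,690.51 × 0.0134 = $10,568.452834
Glenbar ISD: $788,690.51 × 0.02329 = $18,368.6019779
Total = $3,714.7323021 + $4,889.881162 + $10,568.452834 + $18,368.6019779 = $37,541.668276

$37,541.67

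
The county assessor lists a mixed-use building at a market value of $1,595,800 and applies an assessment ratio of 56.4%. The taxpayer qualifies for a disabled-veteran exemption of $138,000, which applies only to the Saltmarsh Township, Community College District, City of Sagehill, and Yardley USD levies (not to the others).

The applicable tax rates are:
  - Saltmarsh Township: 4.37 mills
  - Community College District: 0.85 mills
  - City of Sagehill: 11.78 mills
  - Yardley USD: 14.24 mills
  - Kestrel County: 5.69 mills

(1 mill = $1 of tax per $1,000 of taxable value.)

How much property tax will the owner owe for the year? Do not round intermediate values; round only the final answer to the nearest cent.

Assessed value = $1,595,800 × 0.564 = $900,031.2
Saltmarsh Township: ($900,031.2 − $138,000) × 0.00437 = $762,031.2 × 0.00437 = $3,330.076344
Community College District: ($900,031.2 − $138,000) × 0.00085 = $762,031.2 × 0.00085 = $647.72652
City of Sagehill: ($900,031.2 − $138,000) × 0.01178 = $762,031.2 × 0.01178 = $8,976.727536
Yardley USD: ($900,031.2 − $138,000) × 0.01424 = $762,031.2 × 0.01424 = $10,851.324288
Kestrel County: $900,031.2 × 0.00569 = $5,121.177528
Total = $28,927.032216

$28,927.03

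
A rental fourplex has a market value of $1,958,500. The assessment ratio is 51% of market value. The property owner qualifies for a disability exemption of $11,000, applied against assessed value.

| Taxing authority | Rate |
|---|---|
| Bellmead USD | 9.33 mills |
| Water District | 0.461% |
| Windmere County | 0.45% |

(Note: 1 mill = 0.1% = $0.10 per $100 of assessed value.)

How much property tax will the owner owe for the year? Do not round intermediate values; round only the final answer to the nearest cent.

Assessed value = $1,958,500 × 0.51 = $998,835
Taxable value = $998,835 − $11,000 = $987,835
Bellmead USD: $987,835 × 0.00933 = $9,216.50055
Water District: $987,835 × 0.00461 = $4,553.91935
Windmere County: $987,835 × 0.0045 = $4,445.2575
Total = $18,215.6774

$18,215.68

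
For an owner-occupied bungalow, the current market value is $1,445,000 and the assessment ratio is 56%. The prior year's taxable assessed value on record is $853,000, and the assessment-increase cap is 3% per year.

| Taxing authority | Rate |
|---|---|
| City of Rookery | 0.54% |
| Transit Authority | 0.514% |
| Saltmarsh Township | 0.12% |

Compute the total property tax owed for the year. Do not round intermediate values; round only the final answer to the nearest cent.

$9,500.01

Uncapped assessed value = $1,445,000 × 0.56 = $809,200
Cap limit = $853,000 × 1.03 = $878,590
Taxable assessed value = min($809,200, $878,590) = $809,200 (cap does not bind)
City of Rookery: $809,200 × 0.0054 = $4,369.68
Transit Authority: $809,200 × 0.00514 = $4,159.288
Saltmarsh Township: $809,200 × 0.0012 = $971.04
Total = $9,500.008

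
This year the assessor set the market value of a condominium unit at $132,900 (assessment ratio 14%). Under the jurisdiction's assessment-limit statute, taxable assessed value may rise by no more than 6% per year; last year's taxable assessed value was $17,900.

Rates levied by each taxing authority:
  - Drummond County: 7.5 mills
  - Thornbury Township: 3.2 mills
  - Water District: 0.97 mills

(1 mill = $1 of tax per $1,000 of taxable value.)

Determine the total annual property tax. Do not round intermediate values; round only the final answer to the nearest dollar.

$217

Uncapped assessed value = $132,900 × 0.14 = $18,606
Cap limit = $17,900 × 1.06 = $18,974
Taxable assessed value = min($18,606, $18,974) = $18,606 (cap does not bind)
Drummond County: $18,606 × 0.0075 = $139.545
Thornbury Township: $18,606 × 0.0032 = $59.5392
Water District: $18,606 × 0.00097 = $18.04782
Total = $217.13202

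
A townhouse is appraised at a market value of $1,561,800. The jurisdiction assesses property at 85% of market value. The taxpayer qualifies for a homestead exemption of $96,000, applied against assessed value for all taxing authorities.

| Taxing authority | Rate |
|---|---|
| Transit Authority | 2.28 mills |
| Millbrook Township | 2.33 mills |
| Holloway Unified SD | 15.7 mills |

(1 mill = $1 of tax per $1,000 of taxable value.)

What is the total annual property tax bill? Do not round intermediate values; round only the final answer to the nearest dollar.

Assessed value = $1,561,800 × 0.85 = $1,327,530
Taxable value = $1,327,530 − $96,000 = $1,231,530
Transit Authority: $1,231,530 × 0.00228 = $2,807.8884
Millbrook Township: $1,231,530 × 0.00233 = $2,869.4649
Holloway Unified SD: $1,231,530 × 0.0157 = $19,335.021
Total = $2,807.8884 + $2,869.4649 + $19,335.021 = $25,012.3743

$25,012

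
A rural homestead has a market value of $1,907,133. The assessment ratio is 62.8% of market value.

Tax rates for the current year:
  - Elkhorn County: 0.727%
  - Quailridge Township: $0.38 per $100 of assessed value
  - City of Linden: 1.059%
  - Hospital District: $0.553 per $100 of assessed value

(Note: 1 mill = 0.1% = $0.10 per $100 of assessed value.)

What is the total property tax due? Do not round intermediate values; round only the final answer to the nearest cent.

$32,564.91

Assessed value = $1,907,133 × 0.628 = $1,197,679.524
Elkhorn County: $1,197,679.524 × 0.00727 = $8,707.13013948
Quailridge Township: $1,197,679.524 × 0.0038 = $4,551.1821912
City of Linden: $1,197,679.524 × 0.01059 = $12,683.42615916
Hospital District: $1,197,679.524 × 0.00553 = $6,623.16776772
Total = $32,564.90625756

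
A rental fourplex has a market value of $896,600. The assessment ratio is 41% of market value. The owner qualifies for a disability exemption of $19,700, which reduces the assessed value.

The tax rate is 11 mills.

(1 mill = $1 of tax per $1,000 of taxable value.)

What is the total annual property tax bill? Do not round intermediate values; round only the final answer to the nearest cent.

Assessed value = $896,600 × 0.41 = $367,606
Taxable value = $367,606 − $19,700 = $347,906
Tax = $347,906 × 0.011 = $3,826.966

$3,826.97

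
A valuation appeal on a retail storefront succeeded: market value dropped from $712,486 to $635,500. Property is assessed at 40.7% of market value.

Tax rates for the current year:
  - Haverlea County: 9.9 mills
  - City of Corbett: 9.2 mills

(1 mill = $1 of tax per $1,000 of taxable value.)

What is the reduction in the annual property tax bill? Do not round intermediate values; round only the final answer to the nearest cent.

Old assessed value = $712,486 × 0.407 = $289,981.802
New assessed value = $635,500 × 0.407 = $258,648.5
Combined rate = 0.0099 + 0.0092 = 0.0191
Old tax = $289,981.802 × 0.0191 = $5,538.6524182
New tax = $258,648.5 × 0.0191 = $4,940.18635
Reduction = $5,538.6524182 − $4,940.18635 = $598.4660682

$598.47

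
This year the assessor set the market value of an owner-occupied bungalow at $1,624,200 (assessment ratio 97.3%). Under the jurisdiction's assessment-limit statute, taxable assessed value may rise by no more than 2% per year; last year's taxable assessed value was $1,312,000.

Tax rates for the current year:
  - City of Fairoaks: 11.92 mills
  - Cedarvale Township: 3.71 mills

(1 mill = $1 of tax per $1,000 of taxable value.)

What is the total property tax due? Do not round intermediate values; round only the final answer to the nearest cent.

$20,916.69

Uncapped assessed value = $1,624,200 × 0.973 = $1,580,346.6
Cap limit = $1,312,000 × 1.02 = $1,338,240
Taxable assessed value = min($1,580,346.6, $1,338,240) = $1,338,240 (cap binds)
City of Fairoaks: $1,338,240 × 0.01192 = $15,951.8208
Cedarvale Township: $1,338,240 × 0.00371 = $4,964.8704
Total = $20,916.6912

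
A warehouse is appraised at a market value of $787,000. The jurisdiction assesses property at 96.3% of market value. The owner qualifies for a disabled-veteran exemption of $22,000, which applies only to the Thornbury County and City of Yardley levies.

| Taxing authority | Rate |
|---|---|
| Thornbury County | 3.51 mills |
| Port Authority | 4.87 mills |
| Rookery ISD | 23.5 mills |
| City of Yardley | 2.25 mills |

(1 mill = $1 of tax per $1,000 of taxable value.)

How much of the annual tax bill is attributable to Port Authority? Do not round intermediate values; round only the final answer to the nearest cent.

Assessed value = $787,000 × 0.963 = $757,881
Port Authority taxable value = $757,881 (exemption does not apply)
Port Authority levy = $757,881 × 0.00487 = $3,690.88047

$3,690.88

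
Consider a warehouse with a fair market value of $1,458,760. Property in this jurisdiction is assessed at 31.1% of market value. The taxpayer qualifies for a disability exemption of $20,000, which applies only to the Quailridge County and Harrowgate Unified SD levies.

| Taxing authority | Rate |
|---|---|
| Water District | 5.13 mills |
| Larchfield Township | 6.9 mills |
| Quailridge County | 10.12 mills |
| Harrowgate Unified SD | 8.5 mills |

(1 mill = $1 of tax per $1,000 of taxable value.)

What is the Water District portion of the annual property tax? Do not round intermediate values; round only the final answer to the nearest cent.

$2,327.35

Assessed value = $1,458,760 × 0.311 = $453,674.36
Water District taxable value = $453,674.36 (exemption does not apply)
Water District levy = $453,674.36 × 0.00513 = $2,327.3494668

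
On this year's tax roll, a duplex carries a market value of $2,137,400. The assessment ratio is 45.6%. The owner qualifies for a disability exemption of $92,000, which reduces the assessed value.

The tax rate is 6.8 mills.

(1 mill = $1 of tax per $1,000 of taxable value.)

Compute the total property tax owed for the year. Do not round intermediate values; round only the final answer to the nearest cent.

$6,002.05

Assessed value = $2,137,400 × 0.456 = $974,654.4
Taxable value = $974,654.4 − $92,000 = $882,654.4
Tax = $882,654.4 × 0.0068 = $6,002.04992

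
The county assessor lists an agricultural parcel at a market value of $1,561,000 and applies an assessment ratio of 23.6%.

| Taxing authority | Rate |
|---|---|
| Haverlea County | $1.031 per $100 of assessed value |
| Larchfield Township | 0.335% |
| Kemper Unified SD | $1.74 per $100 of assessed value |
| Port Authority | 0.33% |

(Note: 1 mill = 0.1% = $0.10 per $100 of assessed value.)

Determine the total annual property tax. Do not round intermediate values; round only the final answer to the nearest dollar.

Assessed value = $1,561,000 × 0.236 = $368,396
Haverlea County: $368,396 × 0.01031 = $3,798.16276
Larchfield Township: $368,396 × 0.00335 = $1,234.1266
Kemper Unified SD: $368,396 × 0.0174 = $6,410.0904
Port Authority: $368,396 × 0.0033 = $1,215.7068
Total = $12,658.08656

$12,658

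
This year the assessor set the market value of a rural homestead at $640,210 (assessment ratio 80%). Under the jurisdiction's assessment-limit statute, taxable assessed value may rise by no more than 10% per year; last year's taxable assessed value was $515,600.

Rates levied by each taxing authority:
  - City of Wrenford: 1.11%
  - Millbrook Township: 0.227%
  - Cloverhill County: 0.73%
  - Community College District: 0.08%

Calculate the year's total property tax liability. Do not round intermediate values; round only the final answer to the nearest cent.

$10,996.25

Uncapped assessed value = $640,210 × 0.8 = $512,168
Cap limit = $515,600 × 1.1 = $567,160
Taxable assessed value = min($512,168, $567,160) = $512,168 (cap does not bind)
City of Wrenford: $512,168 × 0.0111 = $5,685.0648
Millbrook Township: $512,168 × 0.00227 = $1,162.62136
Cloverhill County: $512,168 × 0.0073 = $3,738.8264
Community College District: $512,168 × 0.0008 = $409.7344
Total = $10,996.24696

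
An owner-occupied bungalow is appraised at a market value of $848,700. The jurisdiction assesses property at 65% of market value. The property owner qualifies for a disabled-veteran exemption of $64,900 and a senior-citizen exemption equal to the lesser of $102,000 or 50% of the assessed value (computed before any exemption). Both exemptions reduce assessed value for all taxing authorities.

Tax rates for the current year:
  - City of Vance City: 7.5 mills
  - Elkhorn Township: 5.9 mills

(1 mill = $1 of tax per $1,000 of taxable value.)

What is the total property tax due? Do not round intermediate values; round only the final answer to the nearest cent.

Assessed value = $848,700 × 0.65 = $551,655
Senior-citizen exemption = min($102,000, 50% × $551,655) = min($102,000, $275,827.5) = $102,000 (dollar cap binds)
Taxable value = $551,655 − $64,900 − $102,000 = $384,755
City of Vance City: $384,755 × 0.0075 = $2,885.6625
Elkhorn Township: $384,755 × 0.0059 = $2,270.0545
Total = $5,155.717

$5,155.72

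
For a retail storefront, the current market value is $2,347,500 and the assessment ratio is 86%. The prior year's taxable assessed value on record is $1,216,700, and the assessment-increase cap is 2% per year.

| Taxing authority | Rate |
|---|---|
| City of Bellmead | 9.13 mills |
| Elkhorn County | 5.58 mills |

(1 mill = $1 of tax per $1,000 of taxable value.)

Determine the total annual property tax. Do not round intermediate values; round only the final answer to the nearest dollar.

$18,256

Uncapped assessed value = $2,347,500 × 0.86 = $2,018,850
Cap limit = $1,216,700 × 1.02 = $1,241,034
Taxable assessed value = min($2,018,850, $1,241,034) = $1,241,034 (cap binds)
City of Bellmead: $1,241,034 × 0.00913 = $11,330.64042
Elkhorn County: $1,241,034 × 0.00558 = $6,924.96972
Total = $18,255.61014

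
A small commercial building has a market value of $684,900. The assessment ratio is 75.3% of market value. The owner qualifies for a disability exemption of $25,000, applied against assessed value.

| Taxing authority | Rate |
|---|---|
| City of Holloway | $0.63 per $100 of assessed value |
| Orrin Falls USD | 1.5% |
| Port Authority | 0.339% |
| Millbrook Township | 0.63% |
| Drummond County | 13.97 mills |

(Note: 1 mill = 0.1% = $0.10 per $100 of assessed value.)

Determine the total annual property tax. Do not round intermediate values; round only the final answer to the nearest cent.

$22,063.21

Assessed value = $684,900 × 0.753 = $515,729.7
Taxable value = $515,729.7 − $25,000 = $490,729.7
City of Holloway: $490,729.7 × 0.0063 = $3,091.59711
Orrin Falls USD: $490,729.7 × 0.015 = $7,360.9455
Port Authority: $490,729.7 × 0.00339 = $1,663.573683
Millbrook Township: $490,729.7 × 0.0063 = $3,091.59711
Drummond County: $490,729.7 × 0.01397 = $6,855.493909
Total = $22,063.207312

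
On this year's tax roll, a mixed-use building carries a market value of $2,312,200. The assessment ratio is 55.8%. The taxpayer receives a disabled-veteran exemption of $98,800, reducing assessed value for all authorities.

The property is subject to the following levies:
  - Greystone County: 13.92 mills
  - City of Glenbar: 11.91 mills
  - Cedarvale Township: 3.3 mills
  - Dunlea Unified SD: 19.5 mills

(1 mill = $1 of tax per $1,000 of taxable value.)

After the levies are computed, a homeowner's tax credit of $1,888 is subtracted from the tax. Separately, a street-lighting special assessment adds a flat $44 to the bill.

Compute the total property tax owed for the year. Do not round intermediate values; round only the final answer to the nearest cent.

$56,094.15

Assessed value = $2,312,200 × 0.558 = $1,290,207.6
Taxable value = $1,290,207.6 − $98,800 = $1,191,407.6
Greystone County: $1,191,407.6 × 0.01392 = $16,584.393792
City of Glenbar: $1,191,407.6 × 0.01191 = $14,189.664516
Cedarvale Township: $1,191,407.6 × 0.0033 = $3,931.64508
Dunlea Unified SD: $1,191,407.6 × 0.0195 = $23,232.4482
Levies subtotal = $57,938.151588
After credit = $57,938.151588 − $1,888 = $56,050.151588
Total = $56,050.151588 + $44 = $56,094.151588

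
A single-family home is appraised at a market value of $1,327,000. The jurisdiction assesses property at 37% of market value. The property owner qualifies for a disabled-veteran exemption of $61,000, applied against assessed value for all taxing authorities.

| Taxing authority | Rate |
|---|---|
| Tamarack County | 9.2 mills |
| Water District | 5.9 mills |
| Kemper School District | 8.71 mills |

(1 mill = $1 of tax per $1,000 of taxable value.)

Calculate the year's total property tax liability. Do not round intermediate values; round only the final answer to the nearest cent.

$10,238.06

Assessed value = $1,327,000 × 0.37 = $490,990
Taxable value = $490,990 − $61,000 = $429,990
Tamarack County: $429,990 × 0.0092 = $3,955.908
Water District: $429,990 × 0.0059 = $2,536.941
Kemper School District: $429,990 × 0.00871 = $3,745.2129
Total = $3,955.908 + $2,536.941 + $3,745.2129 = $10,238.0619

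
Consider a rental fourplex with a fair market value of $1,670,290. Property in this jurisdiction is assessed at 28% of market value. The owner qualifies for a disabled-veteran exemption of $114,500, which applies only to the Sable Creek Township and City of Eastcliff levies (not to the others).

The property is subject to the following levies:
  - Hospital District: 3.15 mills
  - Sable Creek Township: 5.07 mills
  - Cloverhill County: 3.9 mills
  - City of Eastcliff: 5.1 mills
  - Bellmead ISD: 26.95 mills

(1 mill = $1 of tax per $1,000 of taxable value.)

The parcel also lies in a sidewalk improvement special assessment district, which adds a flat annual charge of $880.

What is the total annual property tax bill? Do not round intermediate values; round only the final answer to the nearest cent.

Assessed value = $1,670,290 × 0.28 = $467,681.2
Hospital District: $467,681.2 × 0.00315 = $1,473.19578
Sable Creek Township: ($467,681.2 − $114,500) × 0.00507 = $353,181.2 × 0.00507 = $1,790.628684
Cloverhill County: $467,681.2 × 0.0039 = $1,823.95668
City of Eastcliff: ($467,681.2 − $114,500) × 0.0051 = $353,181.2 × 0.0051 = $1,801.22412
Bellmead ISD: $467,681.2 × 0.02695 = $12,604.00834
Levies subtotal = $19,493.013604
Total = $19,493.013604 + $880 = $20,373.013604

$20,373.01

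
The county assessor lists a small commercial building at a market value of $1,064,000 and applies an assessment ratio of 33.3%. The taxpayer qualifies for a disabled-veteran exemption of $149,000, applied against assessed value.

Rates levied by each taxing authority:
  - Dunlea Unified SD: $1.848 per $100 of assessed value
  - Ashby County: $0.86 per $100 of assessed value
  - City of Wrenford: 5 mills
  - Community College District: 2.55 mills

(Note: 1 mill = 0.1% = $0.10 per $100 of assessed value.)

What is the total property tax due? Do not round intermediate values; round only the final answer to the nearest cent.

$7,109.95

Assessed value = $1,064,000 × 0.333 = $354,312
Taxable value = $354,312 − $149,000 = $205,312
Dunlea Unified SD: $205,312 × 0.01848 = $3,794.16576
Ashby County: $205,312 × 0.0086 = $1,765.6832
City of Wrenford: $205,312 × 0.005 = $1,026.56
Community College District: $205,312 × 0.00255 = $523.5456
Total = $7,109.95456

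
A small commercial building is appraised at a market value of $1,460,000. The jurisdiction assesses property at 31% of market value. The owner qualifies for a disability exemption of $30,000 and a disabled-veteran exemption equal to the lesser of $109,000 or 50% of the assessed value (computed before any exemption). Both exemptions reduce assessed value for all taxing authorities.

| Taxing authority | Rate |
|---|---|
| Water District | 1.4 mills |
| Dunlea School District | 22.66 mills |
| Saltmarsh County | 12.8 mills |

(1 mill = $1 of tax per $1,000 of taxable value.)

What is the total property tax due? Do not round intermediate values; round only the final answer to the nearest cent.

$11,559.30

Assessed value = $1,460,000 × 0.31 = $452,600
Disabled-veteran exemption = min($109,000, 50% × $452,600) = min($109,000, $226,300) = $109,000 (dollar cap binds)
Taxable value = $452,600 − $30,000 − $109,000 = $313,600
Water District: $313,600 × 0.0014 = $439.04
Dunlea School District: $313,600 × 0.02266 = $7,106.176
Saltmarsh County: $313,600 × 0.0128 = $4,014.08
Total = $11,559.296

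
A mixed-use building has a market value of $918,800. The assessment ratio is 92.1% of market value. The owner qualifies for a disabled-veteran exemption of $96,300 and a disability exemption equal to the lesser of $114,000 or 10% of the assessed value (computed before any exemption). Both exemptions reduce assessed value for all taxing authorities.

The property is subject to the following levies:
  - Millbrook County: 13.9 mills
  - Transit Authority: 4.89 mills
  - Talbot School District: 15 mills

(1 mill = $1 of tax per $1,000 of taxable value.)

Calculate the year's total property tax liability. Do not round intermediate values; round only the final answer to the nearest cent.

Assessed value = $918,800 × 0.921 = $846,214.8
Disability exemption = min($114,000, 10% × $846,214.8) = min($114,000, $84,621.48) = $84,621.48 (percentage binds)
Taxable value = $846,214.8 − $96,300 − $84,621.48 = $665,293.32
Millbrook County: $665,293.32 × 0.0139 = $9,247.577148
Transit Authority: $665,293.32 × 0.00489 = $3,253.2843348
Talbot School District: $665,293.32 × 0.015 = $9,979.3998
Total = $22,480.2612828

$22,480.26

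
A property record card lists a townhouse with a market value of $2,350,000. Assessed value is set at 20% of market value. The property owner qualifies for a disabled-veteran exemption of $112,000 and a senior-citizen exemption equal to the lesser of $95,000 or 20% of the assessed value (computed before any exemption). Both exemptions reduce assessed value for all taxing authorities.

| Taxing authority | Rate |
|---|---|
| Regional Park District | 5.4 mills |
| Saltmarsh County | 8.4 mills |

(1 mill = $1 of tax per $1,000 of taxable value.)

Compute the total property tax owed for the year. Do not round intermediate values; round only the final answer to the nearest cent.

Assessed value = $2,350,000 × 0.2 = $470,000
Senior-citizen exemption = min($95,000, 20% × $470,000) = min($95,000, $94,000) = $94,000 (percentage binds)
Taxable value = $470,000 − $112,000 − $94,000 = $264,000
Regional Park District: $264,000 × 0.0054 = $1,425.6
Saltmarsh County: $264,000 × 0.0084 = $2,217.6
Total = $3,643.2

$3,643.20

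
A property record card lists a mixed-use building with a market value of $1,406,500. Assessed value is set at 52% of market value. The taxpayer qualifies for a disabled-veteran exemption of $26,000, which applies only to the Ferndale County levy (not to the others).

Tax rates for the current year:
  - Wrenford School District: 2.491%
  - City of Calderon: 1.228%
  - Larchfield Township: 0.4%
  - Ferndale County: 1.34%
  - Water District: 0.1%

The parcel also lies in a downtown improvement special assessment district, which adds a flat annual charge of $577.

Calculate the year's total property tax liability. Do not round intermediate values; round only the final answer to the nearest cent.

Assessed value = $1,406,500 × 0.52 = $731,380
Wrenford School District: $731,380 × 0.02491 = $18,218.6758
City of Calderon: $731,380 × 0.01228 = $8,981.3464
Larchfield Township: $731,380 × 0.004 = $2,925.52
Ferndale County: ($731,380 − $26,000) × 0.0134 = $705,380 × 0.0134 = $9,452.092
Water District: $731,380 × 0.001 = $731.38
Levies subtotal = $40,309.0142
Total = $40,309.0142 + $577 = $40,886.0142

$40,886.01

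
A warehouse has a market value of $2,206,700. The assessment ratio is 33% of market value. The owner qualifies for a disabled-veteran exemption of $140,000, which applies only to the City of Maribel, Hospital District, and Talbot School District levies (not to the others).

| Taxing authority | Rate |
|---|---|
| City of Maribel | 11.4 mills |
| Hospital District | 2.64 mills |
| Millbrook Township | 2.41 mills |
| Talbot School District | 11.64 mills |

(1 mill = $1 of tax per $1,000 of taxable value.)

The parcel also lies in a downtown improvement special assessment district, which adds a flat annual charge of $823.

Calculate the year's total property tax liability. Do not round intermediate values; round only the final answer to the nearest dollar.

$17,683

Assessed value = $2,206,700 × 0.33 = $728,211
City of Maribel: ($728,211 − $140,000) × 0.0114 = $588,211 × 0.0114 = $6,705.6054
Hospital District: ($728,211 − $140,000) × 0.00264 = $588,211 × 0.00264 = $1,552.87704
Millbrook Township: $728,211 × 0.00241 = $1,754.98851
Talbot School District: ($728,211 − $140,000) × 0.01164 = $588,211 × 0.01164 = $6,846.77604
Levies subtotal = $16,860.24699
Total = $16,860.24699 + $823 = $17,683.24699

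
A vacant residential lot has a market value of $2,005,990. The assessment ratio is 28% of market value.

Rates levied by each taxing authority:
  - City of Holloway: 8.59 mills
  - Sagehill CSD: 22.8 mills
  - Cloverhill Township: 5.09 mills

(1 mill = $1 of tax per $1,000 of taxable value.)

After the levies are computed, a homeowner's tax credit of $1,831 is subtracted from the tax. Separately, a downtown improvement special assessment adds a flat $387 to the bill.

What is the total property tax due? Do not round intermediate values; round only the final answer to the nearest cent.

$19,045.98

Assessed value = $2,005,990 × 0.28 = $561,677.2
City of Holloway: $561,677.2 × 0.00859 = $4,824.807148
Sagehill CSD: $561,677.2 × 0.0228 = $12,806.24016
Cloverhill Township: $561,677.2 × 0.00509 = $2,858.936948
Levies subtotal = $20,489.984256
After credit = $20,489.984256 − $1,831 = $18,658.984256
Total = $18,658.984256 + $387 = $19,045.984256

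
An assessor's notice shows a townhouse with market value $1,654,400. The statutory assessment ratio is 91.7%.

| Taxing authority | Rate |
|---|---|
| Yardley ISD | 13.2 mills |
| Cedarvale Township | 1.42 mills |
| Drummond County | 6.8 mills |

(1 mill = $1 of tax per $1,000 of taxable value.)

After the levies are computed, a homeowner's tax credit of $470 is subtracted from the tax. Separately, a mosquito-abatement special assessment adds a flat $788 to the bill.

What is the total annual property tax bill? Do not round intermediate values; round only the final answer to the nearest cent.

$32,813.96

Assessed value = $1,654,400 × 0.917 = $1,517,084.8
Yardley ISD: $1,517,084.8 × 0.0132 = $20,025.51936
Cedarvale Township: $1,517,084.8 × 0.00142 = $2,154.260416
Drummond County: $1,517,084.8 × 0.0068 = $10,316.17664
Levies subtotal = $32,495.956416
After credit = $32,495.956416 − $470 = $32,025.956416
Total = $32,025.956416 + $788 = $32,813.956416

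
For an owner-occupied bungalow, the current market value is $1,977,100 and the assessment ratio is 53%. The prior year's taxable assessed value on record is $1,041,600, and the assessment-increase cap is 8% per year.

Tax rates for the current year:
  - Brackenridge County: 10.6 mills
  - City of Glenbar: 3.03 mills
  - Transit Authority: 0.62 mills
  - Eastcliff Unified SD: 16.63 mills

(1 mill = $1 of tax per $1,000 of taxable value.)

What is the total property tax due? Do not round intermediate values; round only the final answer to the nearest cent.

$32,358.01

Uncapped assessed value = $1,977,100 × 0.53 = $1,047,863
Cap limit = $1,041,600 × 1.08 = $1,124,928
Taxable assessed value = min($1,047,863, $1,124,928) = $1,047,863 (cap does not bind)
Brackenridge County: $1,047,863 × 0.0106 = $11,107.3478
City of Glenbar: $1,047,863 × 0.00303 = $3,175.02489
Transit Authority: $1,047,863 × 0.00062 = $649.67506
Eastcliff Unified SD: $1,047,863 × 0.01663 = $17,425.96169
Total = $32,358.00944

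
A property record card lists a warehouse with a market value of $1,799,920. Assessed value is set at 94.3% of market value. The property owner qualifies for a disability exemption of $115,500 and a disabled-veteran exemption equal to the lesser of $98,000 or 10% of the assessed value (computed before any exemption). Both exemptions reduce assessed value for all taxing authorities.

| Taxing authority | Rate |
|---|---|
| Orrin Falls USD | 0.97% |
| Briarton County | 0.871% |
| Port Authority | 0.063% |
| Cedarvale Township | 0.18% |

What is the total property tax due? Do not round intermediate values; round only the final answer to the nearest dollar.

$30,923

Assessed value = $1,799,920 × 0.943 = $1,697,324.56
Disabled-veteran exemption = min($98,000, 10% × $1,697,324.56) = min($98,000, $169,732.456) = $98,000 (dollar cap binds)
Taxable value = $1,697,324.56 − $115,500 − $98,000 = $1,483,824.56
Orrin Falls USD: $1,483,824.56 × 0.0097 = $14,393.098232
Briarton County: $1,483,824.56 × 0.00871 = $12,924.1119176
Port Authority: $1,483,824.56 × 0.00063 = $934.8094728
Cedarvale Township: $1,483,824.56 × 0.0018 = $2,670.884208
Total = $30,922.9038304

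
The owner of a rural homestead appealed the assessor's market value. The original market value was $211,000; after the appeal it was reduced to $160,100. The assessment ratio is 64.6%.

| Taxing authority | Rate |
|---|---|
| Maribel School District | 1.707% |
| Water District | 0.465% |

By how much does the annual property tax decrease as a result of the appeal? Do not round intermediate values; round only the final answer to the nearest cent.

$714.18

Old assessed value = $211,000 × 0.646 = $136,306
New assessed value = $160,100 × 0.646 = $103,424.6
Combined rate = 0.01707 + 0.00465 = 0.02172
Old tax = $136,306 × 0.02172 = $2,960.56632
New tax = $103,424.6 × 0.02172 = $2,246.382312
Reduction = $2,960.56632 − $2,246.382312 = $714.184008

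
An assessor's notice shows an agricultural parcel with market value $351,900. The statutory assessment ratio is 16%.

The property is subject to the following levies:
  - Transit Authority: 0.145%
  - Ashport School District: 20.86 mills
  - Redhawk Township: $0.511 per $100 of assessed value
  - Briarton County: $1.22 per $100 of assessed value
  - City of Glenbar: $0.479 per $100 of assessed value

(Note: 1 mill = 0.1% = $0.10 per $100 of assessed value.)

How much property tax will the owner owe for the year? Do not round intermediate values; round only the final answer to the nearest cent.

$2,500.46

Assessed value = $351,900 × 0.16 = $56,304
Transit Authority: $56,304 × 0.00145 = $81.6408
Ashport School District: $56,304 × 0.02086 = $1,174.50144
Redhawk Township: $56,304 × 0.00511 = $287.71344
Briarton County: $56,304 × 0.0122 = $686.9088
City of Glenbar: $56,304 × 0.00479 = $269.69616
Total = $2,500.46064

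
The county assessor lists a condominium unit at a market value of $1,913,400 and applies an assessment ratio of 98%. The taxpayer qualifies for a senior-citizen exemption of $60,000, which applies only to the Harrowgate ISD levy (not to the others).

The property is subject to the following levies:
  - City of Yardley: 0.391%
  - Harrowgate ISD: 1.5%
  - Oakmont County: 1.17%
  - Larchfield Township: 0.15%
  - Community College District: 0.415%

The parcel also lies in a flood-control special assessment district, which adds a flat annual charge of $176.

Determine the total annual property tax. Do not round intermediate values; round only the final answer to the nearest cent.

$67,268.29

Assessed value = $1,913,400 × 0.98 = $1,875,132
City of Yardley: $1,875,132 × 0.00391 = $7,331.76612
Harrowgate ISD: ($1,875,132 − $60,000) × 0.015 = $1,815,132 × 0.015 = $27,226.98
Oakmont County: $1,875,132 × 0.0117 = $21,939.0444
Larchfield Township: $1,875,132 × 0.0015 = $2,812.698
Community College District: $1,875,132 × 0.00415 = $7,781.7978
Levies subtotal = $67,092.28632
Total = $67,092.28632 + $176 = $67,268.28632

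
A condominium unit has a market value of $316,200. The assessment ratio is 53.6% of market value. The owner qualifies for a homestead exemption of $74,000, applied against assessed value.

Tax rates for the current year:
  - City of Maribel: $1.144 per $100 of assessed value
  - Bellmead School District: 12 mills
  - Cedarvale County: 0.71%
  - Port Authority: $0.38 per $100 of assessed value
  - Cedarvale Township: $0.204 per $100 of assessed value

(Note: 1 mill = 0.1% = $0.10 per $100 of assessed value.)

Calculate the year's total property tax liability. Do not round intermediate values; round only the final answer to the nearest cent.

$3,473.68

Assessed value = $316,200 × 0.536 = $169,483.2
Taxable value = $169,483.2 − $74,000 = $95,483.2
City of Maribel: $95,483.2 × 0.01144 = $1,092.327808
Bellmead School District: $95,483.2 × 0.012 = $1,145.7984
Cedarvale County: $95,483.2 × 0.0071 = $677.93072
Port Authority: $95,483.2 × 0.0038 = $362.83616
Cedarvale Township: $95,483.2 × 0.00204 = $194.785728
Total = $3,473.678816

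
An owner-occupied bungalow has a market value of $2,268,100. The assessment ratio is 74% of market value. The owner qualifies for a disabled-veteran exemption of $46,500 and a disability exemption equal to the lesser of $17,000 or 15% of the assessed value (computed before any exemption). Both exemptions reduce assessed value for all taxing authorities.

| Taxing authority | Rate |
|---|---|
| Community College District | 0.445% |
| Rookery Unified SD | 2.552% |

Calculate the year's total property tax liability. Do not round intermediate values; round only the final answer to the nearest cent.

$48,398.37

Assessed value = $2,268,100 × 0.74 = $1,678,394
Disability exemption = min($17,000, 15% × $1,678,394) = min($17,000, $251,759.1) = $17,000 (dollar cap binds)
Taxable value = $1,678,394 − $46,500 − $17,000 = $1,614,894
Community College District: $1,614,894 × 0.00445 = $7,186.2783
Rookery Unified SD: $1,614,894 × 0.02552 = $41,212.09488
Total = $48,398.37318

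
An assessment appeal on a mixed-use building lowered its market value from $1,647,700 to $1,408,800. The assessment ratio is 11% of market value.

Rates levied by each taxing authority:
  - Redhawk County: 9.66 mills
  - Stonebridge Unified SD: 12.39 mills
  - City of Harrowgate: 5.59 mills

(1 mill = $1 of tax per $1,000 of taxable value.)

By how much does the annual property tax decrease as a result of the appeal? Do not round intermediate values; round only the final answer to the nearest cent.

$726.35

Old assessed value = $1,647,700 × 0.11 = $181,247
New assessed value = $1,408,800 × 0.11 = $154,968
Combined rate = 0.00966 + 0.01239 + 0.00559 = 0.02764
Old tax = $181,247 × 0.02764 = $5,009.66708
New tax = $154,968 × 0.02764 = $4,283.31552
Reduction = $5,009.66708 − $4,283.31552 = $726.35156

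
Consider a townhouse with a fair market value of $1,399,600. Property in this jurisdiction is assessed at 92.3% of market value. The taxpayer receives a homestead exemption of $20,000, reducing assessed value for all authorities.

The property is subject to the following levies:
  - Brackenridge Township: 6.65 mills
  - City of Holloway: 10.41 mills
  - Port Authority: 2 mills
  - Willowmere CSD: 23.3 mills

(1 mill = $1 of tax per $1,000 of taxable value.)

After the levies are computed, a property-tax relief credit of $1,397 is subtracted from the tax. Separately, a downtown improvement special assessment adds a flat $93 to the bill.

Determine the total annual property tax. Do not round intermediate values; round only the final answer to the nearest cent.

Assessed value = $1,399,600 × 0.923 = $1,291,830.8
Taxable value = $1,291,830.8 − $20,000 = $1,271,830.8
Brackenridge Township: $1,271,830.8 × 0.00665 = $8,457.67482
City of Holloway: $1,271,830.8 × 0.01041 = $13,239.758628
Port Authority: $1,271,830.8 × 0.002 = $2,543.6616
Willowmere CSD: $1,271,830.8 × 0.0233 = $29,633.65764
Levies subtotal = $53,874.752688
After credit = $53,874.752688 − $1,397 = $52,477.752688
Total = $52,477.752688 + $93 = $52,570.752688

$52,570.75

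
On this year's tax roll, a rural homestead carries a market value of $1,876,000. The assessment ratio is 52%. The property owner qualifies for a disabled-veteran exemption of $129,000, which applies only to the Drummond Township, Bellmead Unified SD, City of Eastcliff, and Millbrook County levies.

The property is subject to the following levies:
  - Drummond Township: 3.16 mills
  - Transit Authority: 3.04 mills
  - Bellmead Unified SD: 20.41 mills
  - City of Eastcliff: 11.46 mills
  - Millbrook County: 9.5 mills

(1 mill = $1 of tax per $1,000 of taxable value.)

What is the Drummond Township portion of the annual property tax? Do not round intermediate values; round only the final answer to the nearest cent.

$2,675.00

Assessed value = $1,876,000 × 0.52 = $975,520
Drummond Township taxable value = $975,520 − $129,000 = $846,520
Drummond Township levy = $846,520 × 0.00316 = $2,675.0032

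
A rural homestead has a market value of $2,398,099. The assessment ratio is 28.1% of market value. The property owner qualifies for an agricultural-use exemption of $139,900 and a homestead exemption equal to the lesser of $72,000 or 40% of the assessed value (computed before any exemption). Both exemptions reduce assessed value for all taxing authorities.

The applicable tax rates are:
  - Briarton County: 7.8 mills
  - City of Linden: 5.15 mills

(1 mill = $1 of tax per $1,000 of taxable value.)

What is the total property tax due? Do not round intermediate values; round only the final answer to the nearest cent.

$5,982.46

Assessed value = $2,398,099 × 0.281 = $673,865.819
Homestead exemption = min($72,000, 40% × $673,865.819) = min($72,000, $269,546.3276) = $72,000 (dollar cap binds)
Taxable value = $673,865.819 − $139,900 − $72,000 = $461,965.819
Briarton County: $461,965.819 × 0.0078 = $3,603.3333882
City of Linden: $461,965.819 × 0.00515 = $2,379.12396785
Total = $5,982.45735605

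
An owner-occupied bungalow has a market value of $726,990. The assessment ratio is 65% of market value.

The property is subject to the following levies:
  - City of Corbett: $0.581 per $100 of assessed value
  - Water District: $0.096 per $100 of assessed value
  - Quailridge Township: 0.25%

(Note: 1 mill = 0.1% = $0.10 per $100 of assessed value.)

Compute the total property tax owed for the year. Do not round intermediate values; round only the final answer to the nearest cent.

$4,380.48

Assessed value = $726,990 × 0.65 = $472,543.5
City of Corbett: $472,543.5 × 0.00581 = $2,745.477735
Water District: $472,543.5 × 0.00096 = $453.64176
Quailridge Township: $472,543.5 × 0.0025 = $1,181.35875
Total = $4,380.478245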